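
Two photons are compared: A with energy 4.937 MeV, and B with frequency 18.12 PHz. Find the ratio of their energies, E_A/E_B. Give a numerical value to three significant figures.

6.59e4

E_A = 7.910e-13 J (from energy = 4.937 MeV, via E given directly).
E_B = 1.201e-17 J (from frequency = 18.12 PHz, via E = hf).
Ratio = 7.910e-13 / 1.201e-17 = 6.59e4.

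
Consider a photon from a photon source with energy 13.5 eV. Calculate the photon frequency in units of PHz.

3.26 PHz

Convert to SI: E = 13.5 eV = 2.1629e-18 J.
The photon relation is f = E/h, giving f = 3.264e15 Hz.
Converting to PHz: f = 3.264 PHz ≈ 3.26 PHz.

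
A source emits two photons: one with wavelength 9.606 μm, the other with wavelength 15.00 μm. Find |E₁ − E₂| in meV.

46.4 meV

Using E = hc/λ: E₁ = 2.0679e-20 J, E₂ = 1.3243e-20 J.
|ΔE| = |2.0679e-20 − 1.3243e-20| = 7.44e-21 J = 46.4 meV.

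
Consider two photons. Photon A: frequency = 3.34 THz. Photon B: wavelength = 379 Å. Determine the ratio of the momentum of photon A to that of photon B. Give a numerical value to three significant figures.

p_A = 7.382 × 10^-30 kg·m/s (from frequency = 3.34 THz, via p = hf/c).
p_B = 1.748 × 10^-26 kg·m/s (from wavelength = 379 Å, via p = h/λ).
Ratio = 7.382 × 10^-30 / 1.748 × 10^-26 = 4.22 × 10^-4.

4.22 × 10^-4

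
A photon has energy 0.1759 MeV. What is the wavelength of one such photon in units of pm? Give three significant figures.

(h = 6.62607015·10^-34 J·s, c = 2.99792458·10^8 m/s, 1 eV = 1.602176634·10^-19 J.)
Convert to SI: E = 0.1759 MeV = 2.8182·10^-14 J.
The photon relation is λ = hc/E, giving λ = 7.049·10^-12 m.
Converting to pm: λ = 7.049 pm ≈ 7.05 pm.

7.05 pm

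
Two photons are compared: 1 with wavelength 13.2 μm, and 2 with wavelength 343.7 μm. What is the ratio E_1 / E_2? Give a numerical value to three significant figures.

26.0

E_1 = 1.505·10^-20 J (from wavelength = 13.2 μm, via E = hc/λ).
E_2 = 5.780·10^-22 J (from wavelength = 343.7 μm, via E = hc/λ).
Ratio = 1.505·10^-20 / 5.780·10^-22 = 26.0.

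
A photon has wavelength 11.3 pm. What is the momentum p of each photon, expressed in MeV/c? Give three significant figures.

0.110 MeV/c

Use h = 6.62607015e-34 J·s, c = 2.99792458e8 m/s, 1 eV = 1.602176634e-19 J.
In SI units: λ = 11.3 pm = 1.13e-11 m.
The photon relation is p = h/λ, giving p = 5.864e-23 kg·m/s.
Converting to MeV/c: p = 0.1097 MeV/c ≈ 0.110 MeV/c.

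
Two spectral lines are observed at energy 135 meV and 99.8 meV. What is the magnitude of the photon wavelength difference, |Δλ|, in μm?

3.24 μm

Using λ = hc/E: λ₁ = 9.184e-6 m, λ₂ = 1.242e-5 m.
|Δλ| = |9.184e-6 − 1.242e-5| = 3.24e-6 m = 3.24 μm.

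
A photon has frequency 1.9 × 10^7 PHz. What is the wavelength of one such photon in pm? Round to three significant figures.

Take c = 2.99792458 × 10^8 m/s.
First convert: f = 1.9 × 10^7 PHz = 1.9 × 10^22 Hz.
The photon relation is λ = c/f, giving λ = 1.578 × 10^-14 m.
Converting to pm: λ = 0.01578 pm ≈ 0.0158 pm.

0.0158 pm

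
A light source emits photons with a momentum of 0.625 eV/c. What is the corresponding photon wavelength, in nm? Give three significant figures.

1980 nm

In SI units: p = 0.625 eV/c = 3.3402 × 10^-28 kg·m/s.
For a photon λ = h/p, so λ = 1.984 × 10^-6 m.
Converting to nm: λ = 1984 nm ≈ 1980 nm.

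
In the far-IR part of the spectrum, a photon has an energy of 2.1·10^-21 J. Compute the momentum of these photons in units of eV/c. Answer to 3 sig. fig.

0.0131 eV/c

Apply p = E/c: p = 7.005·10^-30 kg·m/s.
Converting to eV/c: p = 0.01311 eV/c ≈ 0.0131 eV/c.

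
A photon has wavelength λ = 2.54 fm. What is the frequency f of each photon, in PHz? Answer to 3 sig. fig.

First convert: λ = 2.54 fm = 2.54 × 10^-15 m.
Apply f = c/λ: f = 1.180 × 10^23 Hz.
Converting to PHz: f = 1.180 × 10^8 PHz ≈ 1.18 × 10^8 PHz.

1.18 × 10^8 PHz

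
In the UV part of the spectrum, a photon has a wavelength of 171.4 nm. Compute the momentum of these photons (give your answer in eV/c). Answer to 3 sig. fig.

7.23 eV/c

First convert: λ = 171.4 nm = 1.714·10^-7 m.
Apply p = h/λ: p = 3.866·10^-27 kg·m/s.
Converting to eV/c: p = 7.234 eV/c ≈ 7.23 eV/c.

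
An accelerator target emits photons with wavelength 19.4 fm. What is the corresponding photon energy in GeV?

0.0639 GeV

Use h = 6.62607015 × 10^-34 J·s, c = 2.99792458 × 10^8 m/s, 1 eV = 1.602176634 × 10^-19 J.
In SI units: λ = 19.4 fm = 1.94 × 10^-14 m.
Apply E = hc/λ: E = 1.024 × 10^-11 J.
Converting to GeV: E = 0.06391 GeV ≈ 0.0639 GeV.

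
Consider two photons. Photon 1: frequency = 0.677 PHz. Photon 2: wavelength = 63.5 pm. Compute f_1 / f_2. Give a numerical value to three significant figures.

1.43·10^-4

f_1 = 6.770·10^14 Hz (from frequency = 0.677 PHz, via f given directly).
f_2 = 4.721·10^18 Hz (from wavelength = 63.5 pm, via f = c/λ).
Ratio = 6.770·10^14 / 4.721·10^18 = 1.43·10^-4.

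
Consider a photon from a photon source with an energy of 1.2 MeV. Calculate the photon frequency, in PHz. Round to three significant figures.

2.90e5 PHz

Use h = 6.62607015e-34 J·s, 1 eV = 1.602176634e-19 J.
First convert: E = 1.2 MeV = 1.9226e-13 J.
Apply f = E/h: f = 2.902e20 Hz.
Converting to PHz: f = 290200 PHz ≈ 2.90e5 PHz.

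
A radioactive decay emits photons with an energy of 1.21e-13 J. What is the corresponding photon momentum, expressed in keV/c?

Since p = E/c for a photon, p = 4.036e-22 kg·m/s.
Converting to keV/c: p = 755.2 keV/c ≈ 755 keV/c.

755 keV/c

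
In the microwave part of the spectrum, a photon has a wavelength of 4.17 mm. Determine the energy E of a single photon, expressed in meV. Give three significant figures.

0.297 meV

Take h = 6.62607015 × 10^-34 J·s, c = 2.99792458 × 10^8 m/s, 1 eV = 1.602176634 × 10^-19 J.
First convert: λ = 4.17 mm = 0.00417 m.
The photon relation is E = hc/λ, giving E = 4.764 × 10^-23 J.
Converting to meV: E = 0.2973 meV ≈ 0.297 meV.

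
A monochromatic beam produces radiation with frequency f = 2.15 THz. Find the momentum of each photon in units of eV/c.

(h = 6.62607015e-34 J·s, c = 2.99792458e8 m/s, 1 eV = 1.602176634e-19 J.)
In SI units: f = 2.15 THz = 2.15e12 Hz.
For a photon p = hf/c, so p = 4.752e-30 kg·m/s.
Converting to eV/c: p = 0.008892 eV/c ≈ 8.89e-3 eV/c.

8.89e-3 eV/c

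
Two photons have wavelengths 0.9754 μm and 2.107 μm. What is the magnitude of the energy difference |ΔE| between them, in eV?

0.683 eV

Using E = hc/λ: E₁ = 2.0365·10^-19 J, E₂ = 9.4278·10^-20 J.
|ΔE| = |2.0365·10^-19 − 9.4278·10^-20| = 1.09·10^-19 J = 0.683 eV.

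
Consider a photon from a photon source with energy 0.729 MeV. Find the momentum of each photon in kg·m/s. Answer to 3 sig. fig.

Use c = 2.99792458 × 10^8 m/s, 1 eV = 1.602176634 × 10^-19 J.
Convert to SI: E = 0.729 MeV = 1.1680 × 10^-13 J.
For a photon p = E/c, so p = 3.896 × 10^-22 kg·m/s.
So p ≈ 3.90 × 10^-22 kg·m/s.

3.90 × 10^-22 kg·m/s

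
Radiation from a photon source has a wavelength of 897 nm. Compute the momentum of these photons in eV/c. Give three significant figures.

1.38 eV/c

Use h = 6.62607015·10^-34 J·s, c = 2.99792458·10^8 m/s, 1 eV = 1.602176634·10^-19 J.
First convert: λ = 897 nm = 8.97·10^-7 m.
The photon relation is p = h/λ, giving p = 7.387·10^-28 kg·m/s.
Converting to eV/c: p = 1.382 eV/c ≈ 1.38 eV/c.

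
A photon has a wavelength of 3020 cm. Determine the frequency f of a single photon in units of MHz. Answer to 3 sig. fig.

Take c = 2.99792458e8 m/s.
In SI units: λ = 3020 cm = 30.2 m.
Since f = c/λ for a photon, f = 9.927e6 Hz.
Converting to MHz: f = 9.927 MHz ≈ 9.93 MHz.

9.93 MHz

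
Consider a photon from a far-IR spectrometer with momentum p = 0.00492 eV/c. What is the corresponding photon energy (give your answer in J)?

7.88 × 10^-22 J

Convert to SI: p = 0.00492 eV/c = 2.6294 × 10^-30 kg·m/s.
The photon relation is E = pc, giving E = 7.883 × 10^-22 J.
So E ≈ 7.88 × 10^-22 J.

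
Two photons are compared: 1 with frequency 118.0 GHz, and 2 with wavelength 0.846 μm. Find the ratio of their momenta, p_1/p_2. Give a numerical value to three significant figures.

3.33 × 10^-4

p_1 = 2.608 × 10^-31 kg·m/s (from frequency = 118.0 GHz, via p = hf/c).
p_2 = 7.832 × 10^-28 kg·m/s (from wavelength = 0.846 μm, via p = h/λ).
Ratio = 2.608 × 10^-31 / 7.832 × 10^-28 = 3.33 × 10^-4.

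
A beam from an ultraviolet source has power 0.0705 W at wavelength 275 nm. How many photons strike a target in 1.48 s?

1.44e17 photons

Total energy: E_total = P·t = 0.0705 × 1.48 = 0.1043 J.
Per-photon energy: E = 7.223e-19 J.
N = E_total / E_photon = 1.44e17.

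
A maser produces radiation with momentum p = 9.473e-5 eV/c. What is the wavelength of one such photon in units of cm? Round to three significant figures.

1.31 cm

First convert: p = 9.473e-5 eV/c = 5.0626e-32 kg·m/s.
Apply λ = h/p: λ = 0.01309 m.
Converting to cm: λ = 1.309 cm ≈ 1.31 cm.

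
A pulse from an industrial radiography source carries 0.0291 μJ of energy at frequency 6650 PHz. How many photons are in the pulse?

Per-photon energy: E = 4.406e-15 J (from frequency = 6650 PHz).
N = E_total / E_photon = 2.91e-8 J / 4.406e-15 J = 6.60e6.

6.60e6 photons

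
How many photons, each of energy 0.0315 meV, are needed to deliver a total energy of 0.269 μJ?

Per-photon energy: E = 5.047 × 10^-24 J (from energy = 0.0315 meV).
N = E_total / E_photon = 2.69 × 10^-7 J / 5.047 × 10^-24 J = 5.33 × 10^16.

5.33 × 10^16 photons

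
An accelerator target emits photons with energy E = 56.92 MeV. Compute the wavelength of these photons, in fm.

(h = 6.62607015e-34 J·s, c = 2.99792458e8 m/s, 1 eV = 1.602176634e-19 J.)
In SI units: E = 56.92 MeV = 9.1196e-12 J.
Apply λ = hc/E: λ = 2.178e-14 m.
Converting to fm: λ = 21.78 fm ≈ 21.8 fm.

21.8 fm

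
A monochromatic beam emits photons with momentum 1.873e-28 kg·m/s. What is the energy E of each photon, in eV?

0.350 eV

The photon relation is E = pc, giving E = 5.615e-20 J.
Converting to eV: E = 0.3505 eV ≈ 0.350 eV.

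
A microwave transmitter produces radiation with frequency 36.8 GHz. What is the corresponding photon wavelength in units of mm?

8.15 mm

Convert to SI: f = 36.8 GHz = 3.68e10 Hz.
The photon relation is λ = c/f, giving λ = 0.008147 m.
Converting to mm: λ = 8.147 mm ≈ 8.15 mm.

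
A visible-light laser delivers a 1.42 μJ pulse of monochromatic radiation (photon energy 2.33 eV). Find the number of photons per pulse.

3.80·10^12 photons

Per-photon energy: E = 3.733·10^-19 J (from energy = 2.33 eV).
N = E_total / E_photon = 1.42·10^-6 J / 3.733·10^-19 J = 3.80·10^12.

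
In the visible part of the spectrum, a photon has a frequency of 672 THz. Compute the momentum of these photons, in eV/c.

2.78 eV/c

(h = 6.62607015 × 10^-34 J·s, c = 2.99792458 × 10^8 m/s, 1 eV = 1.602176634 × 10^-19 J.)
In SI units: f = 672 THz = 6.72 × 10^14 Hz.
The photon relation is p = hf/c, giving p = 1.485 × 10^-27 kg·m/s.
Converting to eV/c: p = 2.779 eV/c ≈ 2.78 eV/c.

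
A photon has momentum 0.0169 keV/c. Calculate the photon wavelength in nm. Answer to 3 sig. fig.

73.4 nm

Take h = 6.62607015·10^-34 J·s, c = 2.99792458·10^8 m/s, 1 eV = 1.602176634·10^-19 J.
First convert: p = 0.0169 keV/c = 9.0318·10^-27 kg·m/s.
Since λ = h/p for a photon, λ = 7.336·10^-8 m.
Converting to nm: λ = 73.36 nm ≈ 73.4 nm.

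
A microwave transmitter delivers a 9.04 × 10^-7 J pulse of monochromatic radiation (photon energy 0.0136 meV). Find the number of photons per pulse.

Per-photon energy: E = 2.179 × 10^-24 J (from energy = 0.0136 meV).
N = E_total / E_photon = 9.04 × 10^-7 J / 2.179 × 10^-24 J = 4.15 × 10^17.

4.15 × 10^17 photons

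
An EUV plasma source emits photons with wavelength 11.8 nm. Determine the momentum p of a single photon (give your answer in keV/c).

0.105 keV/c

First convert: λ = 11.8 nm = 1.18 × 10^-8 m.
Since p = h/λ for a photon, p = 5.615 × 10^-26 kg·m/s.
Converting to keV/c: p = 0.1051 keV/c ≈ 0.105 keV/c.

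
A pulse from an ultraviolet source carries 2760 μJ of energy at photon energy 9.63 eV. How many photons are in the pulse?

1.79·10^15 photons

Per-photon energy: E = 1.543·10^-18 J (from energy = 9.63 eV).
N = E_total / E_photon = 0.00276 J / 1.543·10^-18 J = 1.79·10^15.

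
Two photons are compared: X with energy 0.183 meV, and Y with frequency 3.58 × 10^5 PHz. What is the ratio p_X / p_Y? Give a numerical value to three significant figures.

p_X = 9.780 × 10^-32 kg·m/s (from energy = 0.183 meV, via p = E/c).
p_Y = 7.913 × 10^-22 kg·m/s (from frequency = 3.58 × 10^5 PHz, via p = hf/c).
Ratio = 9.780 × 10^-32 / 7.913 × 10^-22 = 1.24 × 10^-10.

1.24 × 10^-10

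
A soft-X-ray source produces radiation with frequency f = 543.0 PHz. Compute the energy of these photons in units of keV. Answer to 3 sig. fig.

Take h = 6.62607015 × 10^-34 J·s, 1 eV = 1.602176634 × 10^-19 J.
In SI units: f = 543.0 PHz = 5.430 × 10^17 Hz.
The photon relation is E = hf, giving E = 3.598 × 10^-16 J.
Converting to keV: E = 2.246 keV ≈ 2.25 keV.

2.25 keV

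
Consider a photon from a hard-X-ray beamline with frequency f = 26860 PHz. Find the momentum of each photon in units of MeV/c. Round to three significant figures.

0.111 MeV/c

Convert to SI: f = 26860 PHz = 2.686e19 Hz.
For a photon p = hf/c, so p = 5.937e-23 kg·m/s.
Converting to MeV/c: p = 0.1111 MeV/c ≈ 0.111 MeV/c.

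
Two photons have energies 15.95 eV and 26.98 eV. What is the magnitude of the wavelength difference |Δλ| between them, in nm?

Using λ = hc/E: λ₁ = 7.7733·10^-8 m, λ₂ = 4.5954·10^-8 m.
|Δλ| = |7.7733·10^-8 − 4.5954·10^-8| = 3.18·10^-8 m = 31.8 nm.

31.8 nm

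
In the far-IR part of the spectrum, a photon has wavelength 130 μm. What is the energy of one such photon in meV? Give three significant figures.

9.54 meV

Take h = 6.62607015 × 10^-34 J·s, c = 2.99792458 × 10^8 m/s, 1 eV = 1.602176634 × 10^-19 J.
Convert to SI: λ = 130 μm = 1.3 × 10^-4 m.
The photon relation is E = hc/λ, giving E = 1.528 × 10^-21 J.
Converting to meV: E = 9.537 meV ≈ 9.54 meV.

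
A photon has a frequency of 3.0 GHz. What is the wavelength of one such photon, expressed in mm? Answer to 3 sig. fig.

In SI units: f = 3.0 GHz = 3.0 × 10^9 Hz.
For a photon λ = c/f, so λ = 0.09993 m.
Converting to mm: λ = 99.93 mm ≈ 99.9 mm.

99.9 mm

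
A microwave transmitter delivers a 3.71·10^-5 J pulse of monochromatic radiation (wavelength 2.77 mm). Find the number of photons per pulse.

Per-photon energy: E = 7.171·10^-23 J (from wavelength = 2.77 mm).
N = E_total / E_photon = 3.71·10^-5 J / 7.171·10^-23 J = 5.17·10^17.

5.17·10^17 photons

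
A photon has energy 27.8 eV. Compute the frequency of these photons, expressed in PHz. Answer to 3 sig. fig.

(h = 6.62607015 × 10^-34 J·s, 1 eV = 1.602176634 × 10^-19 J.)
Convert to SI: E = 27.8 eV = 4.4541 × 10^-18 J.
For a photon f = E/h, so f = 6.722 × 10^15 Hz.
Converting to PHz: f = 6.722 PHz ≈ 6.72 PHz.

6.72 PHz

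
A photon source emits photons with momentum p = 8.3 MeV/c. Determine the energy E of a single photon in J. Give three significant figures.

1.33e-12 J

First convert: p = 8.3 MeV/c = 4.4358e-21 kg·m/s.
The photon relation is E = pc, giving E = 1.330e-12 J.
So E ≈ 1.33e-12 J.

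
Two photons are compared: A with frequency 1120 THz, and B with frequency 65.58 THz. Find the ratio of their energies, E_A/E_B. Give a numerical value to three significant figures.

17.1

E_A = 7.421e-19 J (from frequency = 1120 THz, via E = hf).
E_B = 4.345e-20 J (from frequency = 65.58 THz, via E = hf).
Ratio = 7.421e-19 / 4.345e-20 = 17.1.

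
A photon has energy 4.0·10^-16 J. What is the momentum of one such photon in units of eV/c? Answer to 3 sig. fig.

2500 eV/c

Use c = 2.99792458·10^8 m/s, 1 eV = 1.602176634·10^-19 J.
Apply p = E/c: p = 1.334·10^-24 kg·m/s.
Converting to eV/c: p = 2497 eV/c ≈ 2500 eV/c.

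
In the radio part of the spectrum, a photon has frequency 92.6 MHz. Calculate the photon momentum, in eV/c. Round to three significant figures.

(h = 6.62607015 × 10^-34 J·s, c = 2.99792458 × 10^8 m/s, 1 eV = 1.602176634 × 10^-19 J.)
In SI units: f = 92.6 MHz = 9.26 × 10^7 Hz.
For a photon p = hf/c, so p = 2.047 × 10^-34 kg·m/s.
Converting to eV/c: p = 3.830 × 10^-7 eV/c ≈ 3.83 × 10^-7 eV/c.

3.83 × 10^-7 eV/c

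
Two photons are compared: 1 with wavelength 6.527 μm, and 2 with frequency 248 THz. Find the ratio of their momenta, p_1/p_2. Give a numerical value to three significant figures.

0.185

p_1 = 1.015e-28 kg·m/s (from wavelength = 6.527 μm, via p = h/λ).
p_2 = 5.481e-28 kg·m/s (from frequency = 248 THz, via p = hf/c).
Ratio = 1.015e-28 / 5.481e-28 = 0.185.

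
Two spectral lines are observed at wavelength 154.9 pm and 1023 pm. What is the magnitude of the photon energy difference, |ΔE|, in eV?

Using E = hc/λ: E₁ = 1.2824e-15 J, E₂ = 1.9418e-16 J.
|ΔE| = |1.2824e-15 − 1.9418e-16| = 1.09e-15 J = 6790 eV.

6790 eV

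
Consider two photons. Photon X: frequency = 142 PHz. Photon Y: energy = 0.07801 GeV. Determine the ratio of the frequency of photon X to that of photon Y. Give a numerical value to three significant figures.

7.53 × 10^-6

f_X = 1.420 × 10^17 Hz (from frequency = 142 PHz, via f given directly).
f_Y = 1.886 × 10^22 Hz (from energy = 0.07801 GeV, via f = E/h).
Ratio = 1.420 × 10^17 / 1.886 × 10^22 = 7.53 × 10^-6.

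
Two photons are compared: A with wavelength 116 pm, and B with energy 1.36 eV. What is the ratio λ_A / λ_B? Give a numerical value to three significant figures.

λ_A = 1.160e-10 m (from wavelength = 116 pm, via λ given directly).
λ_B = 9.116e-7 m (from energy = 1.36 eV, via λ = hc/E).
Ratio = 1.160e-10 / 9.116e-7 = 1.27e-4.

1.27e-4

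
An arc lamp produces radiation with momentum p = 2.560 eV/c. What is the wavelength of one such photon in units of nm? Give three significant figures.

484 nm

(h = 6.62607015e-34 J·s, c = 2.99792458e8 m/s, 1 eV = 1.602176634e-19 J.)
Convert to SI: p = 2.560 eV/c = 1.3681e-27 kg·m/s.
The photon relation is λ = h/p, giving λ = 4.843e-7 m.
Converting to nm: λ = 484.3 nm ≈ 484 nm.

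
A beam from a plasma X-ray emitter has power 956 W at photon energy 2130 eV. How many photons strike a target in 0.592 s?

Total energy: E_total = P·t = 956 × 0.592 = 566.0 J.
Per-photon energy: E = 3.413e-16 J.
N = E_total / E_photon = 1.66e18.

1.66e18 photons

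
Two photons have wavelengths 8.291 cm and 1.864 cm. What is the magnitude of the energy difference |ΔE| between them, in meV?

Using E = hc/λ: E₁ = 2.3959e-24 J, E₂ = 1.0657e-23 J.
|ΔE| = |2.3959e-24 − 1.0657e-23| = 8.26e-24 J = 0.0516 meV.

0.0516 meV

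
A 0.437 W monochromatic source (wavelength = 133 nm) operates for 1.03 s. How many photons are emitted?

3.01e17 photons

Total energy: E_total = P·t = 0.437 × 1.03 = 0.4501 J.
Per-photon energy: E = 1.494e-18 J.
N = E_total / E_photon = 3.01e17.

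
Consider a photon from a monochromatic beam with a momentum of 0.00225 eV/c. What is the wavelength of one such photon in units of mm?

0.551 mm

(h = 6.62607015 × 10^-34 J·s, c = 2.99792458 × 10^8 m/s, 1 eV = 1.602176634 × 10^-19 J.)
In SI units: p = 0.00225 eV/c = 1.2025 × 10^-30 kg·m/s.
For a photon λ = h/p, so λ = 5.510 × 10^-4 m.
Converting to mm: λ = 0.5510 mm ≈ 0.551 mm.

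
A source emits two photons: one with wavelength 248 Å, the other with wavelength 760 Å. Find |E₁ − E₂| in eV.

Using E = hc/λ: E₁ = 8.010 × 10^-18 J, E₂ = 2.614 × 10^-18 J.
|ΔE| = |8.010 × 10^-18 − 2.614 × 10^-18| = 5.40 × 10^-18 J = 33.7 eV.

33.7 eV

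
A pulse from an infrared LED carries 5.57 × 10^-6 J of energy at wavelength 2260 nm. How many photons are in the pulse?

Per-photon energy: E = 8.790 × 10^-20 J (from wavelength = 2260 nm).
N = E_total / E_photon = 5.57 × 10^-6 J / 8.790 × 10^-20 J = 6.34 × 10^13.

6.34 × 10^13 photons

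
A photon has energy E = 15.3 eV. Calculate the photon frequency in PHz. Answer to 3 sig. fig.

(h = 6.62607015e-34 J·s, 1 eV = 1.602176634e-19 J.)
First convert: E = 15.3 eV = 2.4513e-18 J.
The photon relation is f = E/h, giving f = 3.700e15 Hz.
Converting to PHz: f = 3.700 PHz ≈ 3.70 PHz.

3.70 PHz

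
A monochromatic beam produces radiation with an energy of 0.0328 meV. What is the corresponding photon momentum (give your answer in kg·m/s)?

1.75 × 10^-32 kg·m/s

Use c = 2.99792458 × 10^8 m/s, 1 eV = 1.602176634 × 10^-19 J.
First convert: E = 0.0328 meV = 5.2551 × 10^-24 J.
The photon relation is p = E/c, giving p = 1.753 × 10^-32 kg·m/s.
So p ≈ 1.75 × 10^-32 kg·m/s.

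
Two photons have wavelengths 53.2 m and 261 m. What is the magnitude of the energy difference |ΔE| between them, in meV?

1.86 × 10^-5 meV

Using E = hc/λ: E₁ = 3.734 × 10^-27 J, E₂ = 7.611 × 10^-28 J.
|ΔE| = |3.734 × 10^-27 − 7.611 × 10^-28| = 2.97 × 10^-27 J = 1.86 × 10^-5 meV.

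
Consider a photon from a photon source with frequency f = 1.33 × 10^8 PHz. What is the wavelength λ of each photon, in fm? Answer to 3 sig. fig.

Use c = 2.99792458 × 10^8 m/s.
In SI units: f = 1.33 × 10^8 PHz = 1.33 × 10^23 Hz.
Apply λ = c/f: λ = 2.254 × 10^-15 m.
Converting to fm: λ = 2.254 fm ≈ 2.25 fm.

2.25 fm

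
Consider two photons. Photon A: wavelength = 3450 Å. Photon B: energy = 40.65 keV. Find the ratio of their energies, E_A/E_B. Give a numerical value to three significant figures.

8.84e-5

E_A = 5.758e-19 J (from wavelength = 3450 Å, via E = hc/λ).
E_B = 6.513e-15 J (from energy = 40.65 keV, via E given directly).
Ratio = 5.758e-19 / 6.513e-15 = 8.84e-5.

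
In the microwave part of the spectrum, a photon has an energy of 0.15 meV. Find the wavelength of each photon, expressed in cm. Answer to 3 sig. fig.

Take h = 6.62607015e-34 J·s, c = 2.99792458e8 m/s, 1 eV = 1.602176634e-19 J.
First convert: E = 0.15 meV = 2.4033e-23 J.
For a photon λ = hc/E, so λ = 0.008266 m.
Converting to cm: λ = 0.8266 cm ≈ 0.827 cm.

0.827 cm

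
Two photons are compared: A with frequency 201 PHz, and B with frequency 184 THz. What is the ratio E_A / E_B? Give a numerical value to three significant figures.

1090

E_A = 1.332 × 10^-16 J (from frequency = 201 PHz, via E = hf).
E_B = 1.219 × 10^-19 J (from frequency = 184 THz, via E = hf).
Ratio = 1.332 × 10^-16 / 1.219 × 10^-19 = 1090.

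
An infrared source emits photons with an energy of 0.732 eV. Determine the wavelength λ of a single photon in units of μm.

1.69 μm

In SI units: E = 0.732 eV = 1.1728e-19 J.
Since λ = hc/E for a photon, λ = 1.694e-6 m.
Converting to μm: λ = 1.694 μm ≈ 1.69 μm.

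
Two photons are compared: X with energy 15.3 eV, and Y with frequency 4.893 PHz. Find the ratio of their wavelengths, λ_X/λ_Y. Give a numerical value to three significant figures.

λ_X = 8.104 × 10^-8 m (from energy = 15.3 eV, via λ = hc/E).
λ_Y = 6.127 × 10^-8 m (from frequency = 4.893 PHz, via λ = c/f).
Ratio = 8.104 × 10^-8 / 6.127 × 10^-8 = 1.32.

1.32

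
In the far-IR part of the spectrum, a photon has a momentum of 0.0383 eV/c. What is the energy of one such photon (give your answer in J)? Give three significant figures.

6.14·10^-21 J

(c = 2.99792458·10^8 m/s, 1 eV = 1.602176634·10^-19 J.)
Convert to SI: p = 0.0383 eV/c = 2.0469·10^-29 kg·m/s.
For a photon E = pc, so E = 6.136·10^-21 J.
So E ≈ 6.14·10^-21 J.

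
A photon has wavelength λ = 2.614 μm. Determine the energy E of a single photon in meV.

474 meV

First convert: λ = 2.614 μm = 2.614 × 10^-6 m.
Since E = hc/λ for a photon, E = 7.599 × 10^-20 J.
Converting to meV: E = 474.3 meV ≈ 474 meV.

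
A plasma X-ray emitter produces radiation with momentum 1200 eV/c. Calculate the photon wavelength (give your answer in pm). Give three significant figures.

1030 pm

Take h = 6.62607015·10^-34 J·s, c = 2.99792458·10^8 m/s, 1 eV = 1.602176634·10^-19 J.
First convert: p = 1200 eV/c = 6.4131·10^-25 kg·m/s.
Apply λ = h/p: λ = 1.033·10^-9 m.
Converting to pm: λ = 1033 pm ≈ 1030 pm.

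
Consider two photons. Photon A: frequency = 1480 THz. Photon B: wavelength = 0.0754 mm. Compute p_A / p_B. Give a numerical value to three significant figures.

p_A = 3.271e-27 kg·m/s (from frequency = 1480 THz, via p = hf/c).
p_B = 8.788e-30 kg·m/s (from wavelength = 0.0754 mm, via p = h/λ).
Ratio = 3.271e-27 / 8.788e-30 = 372.

372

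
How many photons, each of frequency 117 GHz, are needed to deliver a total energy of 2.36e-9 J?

Per-photon energy: E = 7.753e-23 J (from frequency = 117 GHz).
N = E_total / E_photon = 2.36e-9 J / 7.753e-23 J = 3.04e13.

3.04e13 photons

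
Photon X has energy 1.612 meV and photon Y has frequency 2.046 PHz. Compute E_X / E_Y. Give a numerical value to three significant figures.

1.91e-4

E_X = 2.583e-22 J (from energy = 1.612 meV, via E given directly).
E_Y = 1.356e-18 J (from frequency = 2.046 PHz, via E = hf).
Ratio = 2.583e-22 / 1.356e-18 = 1.91e-4.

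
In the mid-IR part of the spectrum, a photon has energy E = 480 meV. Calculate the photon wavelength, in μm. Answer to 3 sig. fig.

2.58 μm

Take h = 6.62607015e-34 J·s, c = 2.99792458e8 m/s, 1 eV = 1.602176634e-19 J.
Convert to SI: E = 480 meV = 7.6904e-20 J.
The photon relation is λ = hc/E, giving λ = 2.583e-6 m.
Converting to μm: λ = 2.583 μm ≈ 2.58 μm.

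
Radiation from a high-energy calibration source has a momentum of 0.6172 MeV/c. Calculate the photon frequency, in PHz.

(h = 6.62607015 × 10^-34 J·s, c = 2.99792458 × 10^8 m/s, 1 eV = 1.602176634 × 10^-19 J.)
In SI units: p = 0.6172 MeV/c = 3.2985 × 10^-22 kg·m/s.
Since f = pc/h for a photon, f = 1.492 × 10^20 Hz.
Converting to PHz: f = 149200 PHz ≈ 1.49 × 10^5 PHz.

1.49 × 10^5 PHz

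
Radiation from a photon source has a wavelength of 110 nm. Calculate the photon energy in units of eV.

11.3 eV

Use h = 6.62607015·10^-34 J·s, c = 2.99792458·10^8 m/s, 1 eV = 1.602176634·10^-19 J.
First convert: λ = 110 nm = 1.10·10^-7 m.
Since E = hc/λ for a photon, E = 1.806·10^-18 J.
Converting to eV: E = 11.27 eV ≈ 11.3 eV.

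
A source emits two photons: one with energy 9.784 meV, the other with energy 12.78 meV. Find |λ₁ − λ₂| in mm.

Using λ = hc/E: λ₁ = 1.2672e-4 m, λ₂ = 9.7014e-5 m.
|Δλ| = |1.2672e-4 − 9.7014e-5| = 2.97e-5 m = 0.0297 mm.

0.0297 mm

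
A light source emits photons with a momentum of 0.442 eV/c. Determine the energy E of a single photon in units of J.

In SI units: p = 0.442 eV/c = 2.3622e-28 kg·m/s.
The photon relation is E = pc, giving E = 7.082e-20 J.
So E ≈ 7.08e-20 J.

7.08e-20 J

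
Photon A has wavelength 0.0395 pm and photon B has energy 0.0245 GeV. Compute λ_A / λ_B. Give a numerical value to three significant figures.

λ_A = 3.950e-14 m (from wavelength = 0.0395 pm, via λ given directly).
λ_B = 5.061e-14 m (from energy = 0.0245 GeV, via λ = hc/E).
Ratio = 3.950e-14 / 5.061e-14 = 0.781.

0.781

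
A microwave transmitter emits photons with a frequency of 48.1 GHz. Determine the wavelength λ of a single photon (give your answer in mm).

6.23 mm

First convert: f = 48.1 GHz = 4.81 × 10^10 Hz.
For a photon λ = c/f, so λ = 0.006233 m.
Converting to mm: λ = 6.233 mm ≈ 6.23 mm.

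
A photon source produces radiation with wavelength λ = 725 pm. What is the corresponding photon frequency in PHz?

(c = 2.99792458·10^8 m/s.)
First convert: λ = 725 pm = 7.25·10^-10 m.
The photon relation is f = c/λ, giving f = 4.135·10^17 Hz.
Converting to PHz: f = 413.5 PHz ≈ 414 PHz.

414 PHz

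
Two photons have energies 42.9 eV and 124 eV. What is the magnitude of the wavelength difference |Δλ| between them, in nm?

Using λ = hc/E: λ₁ = 2.890 × 10^-8 m, λ₂ = 9.999 × 10^-9 m.
|Δλ| = |2.890 × 10^-8 − 9.999 × 10^-9| = 1.89 × 10^-8 m = 18.9 nm.

18.9 nm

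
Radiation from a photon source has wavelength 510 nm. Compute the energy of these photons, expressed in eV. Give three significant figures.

2.43 eV

Take h = 6.62607015 × 10^-34 J·s, c = 2.99792458 × 10^8 m/s, 1 eV = 1.602176634 × 10^-19 J.
In SI units: λ = 510 nm = 5.1 × 10^-7 m.
The photon relation is E = hc/λ, giving E = 3.895 × 10^-19 J.
Converting to eV: E = 2.431 eV ≈ 2.43 eV.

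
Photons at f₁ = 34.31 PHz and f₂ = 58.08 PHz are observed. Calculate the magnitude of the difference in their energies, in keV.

Using E = hf: E₁ = 2.2734e-17 J, E₂ = 3.8484e-17 J.
|ΔE| = |2.2734e-17 − 3.8484e-17| = 1.58e-17 J = 0.0983 keV.

0.0983 keV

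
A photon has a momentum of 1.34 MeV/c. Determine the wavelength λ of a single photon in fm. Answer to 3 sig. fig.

925 fm

Convert to SI: p = 1.34 MeV/c = 7.1613e-22 kg·m/s.
Apply λ = h/p: λ = 9.253e-13 m.
Converting to fm: λ = 925.3 fm ≈ 925 fm.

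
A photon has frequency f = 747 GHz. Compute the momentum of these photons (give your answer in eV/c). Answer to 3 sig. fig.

3.09e-3 eV/c

(h = 6.62607015e-34 J·s, c = 2.99792458e8 m/s, 1 eV = 1.602176634e-19 J.)
First convert: f = 747 GHz = 7.47e11 Hz.
For a photon p = hf/c, so p = 1.651e-30 kg·m/s.
Converting to eV/c: p = 0.003089 eV/c ≈ 3.09e-3 eV/c.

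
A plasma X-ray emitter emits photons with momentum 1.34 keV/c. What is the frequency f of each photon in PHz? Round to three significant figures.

324 PHz

Use h = 6.62607015·10^-34 J·s, c = 2.99792458·10^8 m/s, 1 eV = 1.602176634·10^-19 J.
In SI units: p = 1.34 keV/c = 7.1613·10^-25 kg·m/s.
Apply f = pc/h: f = 3.240·10^17 Hz.
Converting to PHz: f = 324.0 PHz ≈ 324 PHz.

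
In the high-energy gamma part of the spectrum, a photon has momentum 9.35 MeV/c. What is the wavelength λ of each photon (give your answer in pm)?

0.133 pm

Take h = 6.62607015 × 10^-34 J·s, c = 2.99792458 × 10^8 m/s, 1 eV = 1.602176634 × 10^-19 J.
First convert: p = 9.35 MeV/c = 4.9969 × 10^-21 kg·m/s.
The photon relation is λ = h/p, giving λ = 1.326 × 10^-13 m.
Converting to pm: λ = 0.1326 pm ≈ 0.133 pm.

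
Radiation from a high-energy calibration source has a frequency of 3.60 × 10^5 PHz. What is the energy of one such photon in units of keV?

Take h = 6.62607015 × 10^-34 J·s, 1 eV = 1.602176634 × 10^-19 J.
Convert to SI: f = 3.60 × 10^5 PHz = 3.60 × 10^20 Hz.
For a photon E = hf, so E = 2.385 × 10^-13 J.
Converting to keV: E = 1489 keV ≈ 1490 keV.

1490 keV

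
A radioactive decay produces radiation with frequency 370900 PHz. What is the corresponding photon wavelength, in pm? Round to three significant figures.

Convert to SI: f = 370900 PHz = 3.709e20 Hz.
The photon relation is λ = c/f, giving λ = 8.083e-13 m.
Converting to pm: λ = 0.8083 pm ≈ 0.808 pm.

0.808 pm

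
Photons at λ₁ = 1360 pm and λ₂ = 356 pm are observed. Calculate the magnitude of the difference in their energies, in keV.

Using E = hc/λ: E₁ = 1.461 × 10^-16 J, E₂ = 5.580 × 10^-16 J.
|ΔE| = |1.461 × 10^-16 − 5.580 × 10^-16| = 4.12 × 10^-16 J = 2.57 keV.

2.57 keV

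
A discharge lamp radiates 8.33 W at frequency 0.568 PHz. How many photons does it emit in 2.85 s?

Total energy: E_total = P·t = 8.33 × 2.85 = 23.74 J.
Per-photon energy: E = 3.764e-19 J.
N = E_total / E_photon = 6.31e19.

6.31e19 photons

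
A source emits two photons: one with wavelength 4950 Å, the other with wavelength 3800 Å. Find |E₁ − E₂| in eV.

Using E = hc/λ: E₁ = 4.013·10^-19 J, E₂ = 5.227·10^-19 J.
|ΔE| = |4.013·10^-19 − 5.227·10^-19| = 1.21·10^-19 J = 0.758 eV.

0.758 eV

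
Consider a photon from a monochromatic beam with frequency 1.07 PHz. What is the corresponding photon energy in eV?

4.43 eV

Take h = 6.62607015e-34 J·s, 1 eV = 1.602176634e-19 J.
Convert to SI: f = 1.07 PHz = 1.07e15 Hz.
For a photon E = hf, so E = 7.090e-19 J.
Converting to eV: E = 4.425 eV ≈ 4.43 eV.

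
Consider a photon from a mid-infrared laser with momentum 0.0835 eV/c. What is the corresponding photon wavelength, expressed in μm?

Convert to SI: p = 0.0835 eV/c = 4.4625e-29 kg·m/s.
Apply λ = h/p: λ = 1.485e-5 m.
Converting to μm: λ = 14.85 μm ≈ 14.8 μm.

14.8 μm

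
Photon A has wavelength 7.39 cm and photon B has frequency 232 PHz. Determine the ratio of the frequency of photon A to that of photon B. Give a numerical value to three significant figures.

f_A = 4.057·10^9 Hz (from wavelength = 7.39 cm, via f = c/λ).
f_B = 2.320·10^17 Hz (from frequency = 232 PHz, via f given directly).
Ratio = 4.057·10^9 / 2.320·10^17 = 1.75·10^-8.

1.75·10^-8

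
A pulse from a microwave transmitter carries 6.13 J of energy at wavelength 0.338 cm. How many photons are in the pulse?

Per-photon energy: E = 5.877e-23 J (from wavelength = 0.338 cm).
N = E_total / E_photon = 6.13 J / 5.877e-23 J = 1.04e23.

1.04e23 photons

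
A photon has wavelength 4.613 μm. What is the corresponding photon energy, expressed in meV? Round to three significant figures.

269 meV

First convert: λ = 4.613 μm = 4.613e-6 m.
Since E = hc/λ for a photon, E = 4.306e-20 J.
Converting to meV: E = 268.8 meV ≈ 269 meV.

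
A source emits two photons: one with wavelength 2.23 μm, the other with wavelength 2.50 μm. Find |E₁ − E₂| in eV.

0.0600 eV

Using E = hc/λ: E₁ = 8.908e-20 J, E₂ = 7.946e-20 J.
|ΔE| = |8.908e-20 − 7.946e-20| = 9.62e-21 J = 0.0600 eV.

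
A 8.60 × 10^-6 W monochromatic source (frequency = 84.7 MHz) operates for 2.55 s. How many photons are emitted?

3.91 × 10^20 photons

Total energy: E_total = P·t = 8.60 × 10^-6 × 2.55 = 2.193 × 10^-5 J.
Per-photon energy: E = 5.612 × 10^-26 J.
N = E_total / E_photon = 3.91 × 10^20.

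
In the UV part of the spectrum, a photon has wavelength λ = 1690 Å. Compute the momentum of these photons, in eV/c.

In SI units: λ = 1690 Å = 1.690e-7 m.
Since p = h/λ for a photon, p = 3.921e-27 kg·m/s.
Converting to eV/c: p = 7.336 eV/c ≈ 7.34 eV/c.

7.34 eV/c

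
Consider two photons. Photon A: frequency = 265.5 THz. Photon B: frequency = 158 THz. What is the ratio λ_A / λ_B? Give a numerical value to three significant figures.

0.595

λ_A = 1.129 × 10^-6 m (from frequency = 265.5 THz, via λ = c/f).
λ_B = 1.897 × 10^-6 m (from frequency = 158 THz, via λ = c/f).
Ratio = 1.129 × 10^-6 / 1.897 × 10^-6 = 0.595.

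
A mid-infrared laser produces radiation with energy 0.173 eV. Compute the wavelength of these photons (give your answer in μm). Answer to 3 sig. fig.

7.17 μm

In SI units: E = 0.173 eV = 2.7718e-20 J.
Apply λ = hc/E: λ = 7.167e-6 m.
Converting to μm: λ = 7.167 μm ≈ 7.17 μm.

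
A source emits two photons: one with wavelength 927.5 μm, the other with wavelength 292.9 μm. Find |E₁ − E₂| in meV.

Using E = hc/λ: E₁ = 2.1417e-22 J, E₂ = 6.7820e-22 J.
|ΔE| = |2.1417e-22 − 6.7820e-22| = 4.64e-22 J = 2.90 meV.

2.90 meV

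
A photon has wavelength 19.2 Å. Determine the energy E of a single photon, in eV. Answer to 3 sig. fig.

646 eV

Take h = 6.62607015 × 10^-34 J·s, c = 2.99792458 × 10^8 m/s, 1 eV = 1.602176634 × 10^-19 J.
Convert to SI: λ = 19.2 Å = 1.92 × 10^-9 m.
Since E = hc/λ for a photon, E = 1.035 × 10^-16 J.
Converting to eV: E = 645.8 eV ≈ 646 eV.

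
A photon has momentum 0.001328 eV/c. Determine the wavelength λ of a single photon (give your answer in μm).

Take h = 6.62607015e-34 J·s, c = 2.99792458e8 m/s, 1 eV = 1.602176634e-19 J.
Convert to SI: p = 0.001328 eV/c = 7.0972e-31 kg·m/s.
Apply λ = h/p: λ = 9.336e-4 m.
Converting to μm: λ = 933.6 μm ≈ 934 μm.

934 μm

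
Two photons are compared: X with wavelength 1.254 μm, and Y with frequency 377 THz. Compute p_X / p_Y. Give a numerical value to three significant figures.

0.634

p_X = 5.284 × 10^-28 kg·m/s (from wavelength = 1.254 μm, via p = h/λ).
p_Y = 8.333 × 10^-28 kg·m/s (from frequency = 377 THz, via p = hf/c).
Ratio = 5.284 × 10^-28 / 8.333 × 10^-28 = 0.634.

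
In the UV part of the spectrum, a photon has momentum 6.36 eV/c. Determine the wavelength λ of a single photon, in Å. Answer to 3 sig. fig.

1950 Å

(h = 6.62607015 × 10^-34 J·s, c = 2.99792458 × 10^8 m/s, 1 eV = 1.602176634 × 10^-19 J.)
In SI units: p = 6.36 eV/c = 3.3990 × 10^-27 kg·m/s.
For a photon λ = h/p, so λ = 1.949 × 10^-7 m.
Converting to Å: λ = 1949 Å ≈ 1950 Å.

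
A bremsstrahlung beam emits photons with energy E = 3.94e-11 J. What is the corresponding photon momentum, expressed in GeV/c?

Apply p = E/c: p = 1.314e-19 kg·m/s.
Converting to GeV/c: p = 0.2459 GeV/c ≈ 0.246 GeV/c.

0.246 GeV/c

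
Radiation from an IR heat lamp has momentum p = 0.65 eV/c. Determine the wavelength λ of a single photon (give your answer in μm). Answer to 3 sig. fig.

In SI units: p = 0.65 eV/c = 3.4738 × 10^-28 kg·m/s.
Since λ = h/p for a photon, λ = 1.907 × 10^-6 m.
Converting to μm: λ = 1.907 μm ≈ 1.91 μm.

1.91 μm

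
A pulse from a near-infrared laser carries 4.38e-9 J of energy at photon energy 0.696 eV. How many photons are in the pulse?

Per-photon energy: E = 1.115e-19 J (from energy = 0.696 eV).
N = E_total / E_photon = 4.38e-9 J / 1.115e-19 J = 3.93e10.

3.93e10 photons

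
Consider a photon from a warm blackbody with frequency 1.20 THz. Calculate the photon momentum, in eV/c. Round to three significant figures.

In SI units: f = 1.20 THz = 1.20·10^12 Hz.
Since p = hf/c for a photon, p = 2.652·10^-30 kg·m/s.
Converting to eV/c: p = 0.004963 eV/c ≈ 4.96·10^-3 eV/c.

4.96·10^-3 eV/c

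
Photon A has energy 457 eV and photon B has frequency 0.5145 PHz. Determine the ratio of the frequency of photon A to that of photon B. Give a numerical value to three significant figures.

f_A = 1.105e17 Hz (from energy = 457 eV, via f = E/h).
f_B = 5.145e14 Hz (from frequency = 0.5145 PHz, via f given directly).
Ratio = 1.105e17 / 5.145e14 = 215.

215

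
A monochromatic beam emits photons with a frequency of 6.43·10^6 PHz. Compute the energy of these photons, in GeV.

0.0266 GeV

In SI units: f = 6.43·10^6 PHz = 6.43·10^21 Hz.
For a photon E = hf, so E = 4.261·10^-12 J.
Converting to GeV: E = 0.02659 GeV ≈ 0.0266 GeV.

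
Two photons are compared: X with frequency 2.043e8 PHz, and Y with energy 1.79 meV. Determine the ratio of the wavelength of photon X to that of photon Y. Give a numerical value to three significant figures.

2.12e-12

λ_X = 1.467e-15 m (from frequency = 2.043e8 PHz, via λ = c/f).
λ_Y = 6.926e-4 m (from energy = 1.79 meV, via λ = hc/E).
Ratio = 1.467e-15 / 6.926e-4 = 2.12e-12.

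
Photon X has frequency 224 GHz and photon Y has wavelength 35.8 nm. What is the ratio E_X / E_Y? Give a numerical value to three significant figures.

E_X = 1.484e-22 J (from frequency = 224 GHz, via E = hf).
E_Y = 5.549e-18 J (from wavelength = 35.8 nm, via E = hc/λ).
Ratio = 1.484e-22 / 5.549e-18 = 2.67e-5.

2.67e-5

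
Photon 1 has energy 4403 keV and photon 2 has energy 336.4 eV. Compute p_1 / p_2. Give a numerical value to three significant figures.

1.31 × 10^4

p_1 = 2.353 × 10^-21 kg·m/s (from energy = 4403 keV, via p = E/c).
p_2 = 1.798 × 10^-25 kg·m/s (from energy = 336.4 eV, via p = E/c).
Ratio = 2.353 × 10^-21 / 1.798 × 10^-25 = 1.31 × 10^4.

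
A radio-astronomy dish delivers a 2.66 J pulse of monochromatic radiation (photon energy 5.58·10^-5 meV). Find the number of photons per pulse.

Per-photon energy: E = 8.940·10^-27 J (from energy = 5.58·10^-5 meV).
N = E_total / E_photon = 2.66 J / 8.940·10^-27 J = 2.98·10^26.

2.98·10^26 photons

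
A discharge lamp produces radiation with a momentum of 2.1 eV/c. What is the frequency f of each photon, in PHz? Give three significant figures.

First convert: p = 2.1 eV/c = 1.1223 × 10^-27 kg·m/s.
Apply f = pc/h: f = 5.078 × 10^14 Hz.
Converting to PHz: f = 0.5078 PHz ≈ 0.508 PHz.

0.508 PHz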